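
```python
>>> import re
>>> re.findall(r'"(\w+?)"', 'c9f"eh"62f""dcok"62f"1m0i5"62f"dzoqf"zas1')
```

Walking the string: at [3:7] match '"eh"', group 1 = 'eh'; at [11:17] match '"dcok"', group 1 = 'dcok'; at [20:27] match '"1m0i5"', group 1 = '1m0i5'; at [30:37] match '"dzoqf"', group 1 = 'dzoqf'.
Because there's exactly one group, `findall` drops the full match and keeps group 1 from each hit.

['eh', 'dcok', '1m0i5', 'dzoqf']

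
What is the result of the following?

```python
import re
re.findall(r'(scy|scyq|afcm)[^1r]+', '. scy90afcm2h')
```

Walking the string: at [2:13] match 'scy90afcm2h', group 1 = 'scy'.
With a single group, `findall` returns only what that group captured — 1 item.

['scy']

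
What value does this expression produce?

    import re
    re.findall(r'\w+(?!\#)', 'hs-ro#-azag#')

['hs', 'r', 'aza']

The negative lookaround is zero-width — it rules out positions where the adjacent text would match, without consuming anything.
Walking the string: at [0:2] → 'hs'; at [3:4] → 'r'; at [7:10] → 'aza'.
With no groups in the pattern, `findall` gives back each whole match — 3 here.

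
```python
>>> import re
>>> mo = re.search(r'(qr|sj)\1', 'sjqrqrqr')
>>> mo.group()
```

'qrqr'

After group 1 captures some text, `\1` only succeeds where that same text appears again.
`search` walks the string left to right and returns the first match it finds.
The match spans [2:6] → 'qrqr'.
Captured: group 1 = 'qr'.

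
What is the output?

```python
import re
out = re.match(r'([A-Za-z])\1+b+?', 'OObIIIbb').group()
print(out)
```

`re.match` only tries the pattern at the start of the string.
The match spans [0:3] → 'OOb'.

OOb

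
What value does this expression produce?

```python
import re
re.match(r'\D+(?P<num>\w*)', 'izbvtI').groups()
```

('',)

The match spans [0:6] → 'izbvtI'.
Captured: group 1 = ''.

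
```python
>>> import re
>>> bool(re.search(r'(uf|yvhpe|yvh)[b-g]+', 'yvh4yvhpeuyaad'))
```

False

Here the pattern never matches, so the call returns None, and `bool(None)` is False.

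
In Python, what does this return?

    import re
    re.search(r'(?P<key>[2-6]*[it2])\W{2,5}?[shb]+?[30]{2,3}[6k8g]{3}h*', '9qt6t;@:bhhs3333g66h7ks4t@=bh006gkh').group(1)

'4t'

Pattern: zero or more of a character in [2-6], then one of [it2] (captured as 'key'); then 2 to 5 of a non-word character (lazy), then one or more of one of [shb] (lazy); then 2 to 3 of one of [30], then exactly 3 of one of [6k8g], then zero or more of a literal 'h'.
Unlike `match`, `search` isn't anchored — it looks for the pattern anywhere in the string.
The match spans [23:35] → '4t@=bh006gkh'.
Captured: group 1 = '4t'.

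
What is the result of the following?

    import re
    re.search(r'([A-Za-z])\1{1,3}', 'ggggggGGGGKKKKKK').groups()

After group 1 captures some text, `\1` only succeeds where that same text appears again.
`re.search` scans for the first position where the pattern succeeds.
The match spans [0:4] → 'gggg'.
Captured: group 1 = 'g'.

('g',)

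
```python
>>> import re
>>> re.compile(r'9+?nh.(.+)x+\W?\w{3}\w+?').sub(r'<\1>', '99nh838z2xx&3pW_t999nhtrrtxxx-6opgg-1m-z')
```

'<38z2xx&3pW_t999nhtrrtxx>g-1m-z'

This matches one or more of the literal '9' (lazy), then the literal 'nh', then any character; then one or more of any character (captured); then one or more of a literal 'x'; then optionally a non-word character, then exactly 3 of a word character, then one or more of a word character (lazy).
With the lazy modifier that quantifier settles for the fewest repetitions that let the rest of the pattern succeed (the atoms after it are unaffected and can still be greedy).
Matches: at [0:34] → '99nh838z2xx&3pW_t999nhtrrtxxx-6opg'.
`\1` in the replacement pulls in group 1's text for each match.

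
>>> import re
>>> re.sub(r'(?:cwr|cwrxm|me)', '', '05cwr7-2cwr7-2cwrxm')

'057-27-2xm'

The regex engine tests alternatives in the order written; an earlier branch that matches wins even if a later one would match more.
Matches: at [2:5] → 'cwr'; at [8:11] → 'cwr'; at [14:17] → 'cwr'.
`sub` substitutes '' at each match site.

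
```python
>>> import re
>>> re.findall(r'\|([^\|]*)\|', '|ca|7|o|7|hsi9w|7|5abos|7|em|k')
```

Scanning left to right: at [0:4] match '|ca|', group 1 = 'ca'; at [5:8] match '|o|', group 1 = 'o'; at [9:16] match '|hsi9w|', group 1 = 'hsi9w'; at [17:24] match '|5abos|', group 1 = '5abos'; at [25:29] match '|em|', group 1 = 'em'.
Because there's exactly one group, `findall` drops the full match and keeps group 1 from each hit.

['ca', 'o', 'hsi9w', '5abos', 'em']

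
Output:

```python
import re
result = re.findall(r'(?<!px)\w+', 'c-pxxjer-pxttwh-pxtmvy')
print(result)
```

['c', 'pxxjer', 'pxttwh', 'pxtmvy']

Because the assertion is negative and zero-width, positions next to the forbidden text are skipped.
Scanning left to right: at [0:1] → 'c'; at [2:8] → 'pxxjer'; at [9:15] → 'pxttwh'; at [16:22] → 'pxtmvy'.
No capturing groups, so `findall` returns the 4 full match strings.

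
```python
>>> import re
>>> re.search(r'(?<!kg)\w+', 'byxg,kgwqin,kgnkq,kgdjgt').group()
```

'byxg'

The negative lookahead/lookbehind blocks any match where the forbidden context is present.
`re.search` scans for the first position where the pattern succeeds.
The match spans [0:4] → 'byxg'.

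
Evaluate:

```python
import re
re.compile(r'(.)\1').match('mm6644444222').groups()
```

A backreference is literal: `\1` must see the identical characters the first group matched.
`re.match` only tries the pattern at the start of the string.
The match spans [0:2] → 'mm'.
Captured: group 1 = 'm'.

('m',)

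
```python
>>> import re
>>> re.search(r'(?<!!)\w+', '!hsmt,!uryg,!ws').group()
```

Because the assertion is negative and zero-width, positions next to the forbidden text are skipped.
The match spans [2:5] → 'smt'.

'smt'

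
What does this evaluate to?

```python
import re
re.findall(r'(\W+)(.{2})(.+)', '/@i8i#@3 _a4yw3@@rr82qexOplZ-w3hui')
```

The pattern matches one or more of a non-word character (captured); then exactly 2 of any character (captured); then one or more of any character (captured).
Walking the string: at [0:34] match '/@i8i#@3 _a4yw3@@rr82qexOplZ-w3hui', groups = ('/@', 'i8', 'i#@3 _a4yw3@@rr82qexOplZ-w3hui').
Multiple groups make `findall` return tuples — one 3-tuple for the one match.

[('/@', 'i8', 'i#@3 _a4yw3@@rr82qexOplZ-w3hui')]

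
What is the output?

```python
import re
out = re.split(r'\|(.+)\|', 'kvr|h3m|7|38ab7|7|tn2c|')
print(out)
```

['kvr', 'h3m|7|38ab7|7|tn2c', '']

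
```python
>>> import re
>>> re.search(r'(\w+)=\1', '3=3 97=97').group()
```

'3=3'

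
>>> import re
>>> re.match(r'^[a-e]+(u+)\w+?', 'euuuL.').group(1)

'uuu'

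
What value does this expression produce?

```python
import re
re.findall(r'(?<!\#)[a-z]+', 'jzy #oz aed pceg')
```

The negative lookaround is zero-width — it rules out positions where the adjacent text would match, without consuming anything.
Scanning left to right: at [0:3] → 'jzy'; at [6:7] → 'z'; at [8:11] → 'aed'; at [12:16] → 'pceg'.
`findall` yields the raw match text (4 of them) because the pattern has no groups.

['jzy', 'z', 'aed', 'pceg']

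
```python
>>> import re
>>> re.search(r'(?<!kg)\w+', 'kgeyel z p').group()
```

`(?!…)`/`(?<!…)` only lets a position through if the neighbouring text does NOT match; no characters are consumed.
`re.search` scans for the first position where the pattern succeeds.
The match spans [0:6] → 'kgeyel'.

'kgeyel'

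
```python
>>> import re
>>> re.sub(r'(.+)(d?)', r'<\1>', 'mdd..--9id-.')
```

'<mdd..--9id-.>'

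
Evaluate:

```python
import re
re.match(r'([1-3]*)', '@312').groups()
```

('',)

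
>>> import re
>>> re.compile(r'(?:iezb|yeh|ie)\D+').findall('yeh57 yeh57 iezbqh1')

Since nothing is captured, `findall` lists the 1 matched substring directly.

['iezbqh']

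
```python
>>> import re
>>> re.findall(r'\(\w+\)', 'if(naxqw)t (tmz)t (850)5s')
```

Scanning left to right: at [2:9] → '(naxqw)'; at [11:16] → '(tmz)'; at [18:23] → '(850)'.
`findall` yields the raw match text (3 of them) because the pattern has no groups.

['(naxqw)', '(tmz)', '(850)']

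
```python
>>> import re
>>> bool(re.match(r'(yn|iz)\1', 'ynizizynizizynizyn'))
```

After group 1 captures some text, `\1` only succeeds where that same text appears again.
`re.match` won't scan ahead — the pattern has to work from the very first character.
Here position 0 doesn't satisfy it, so the call returns None, and `bool(None)` is False.

False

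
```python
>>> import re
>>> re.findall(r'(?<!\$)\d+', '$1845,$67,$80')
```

['845', '7', '0']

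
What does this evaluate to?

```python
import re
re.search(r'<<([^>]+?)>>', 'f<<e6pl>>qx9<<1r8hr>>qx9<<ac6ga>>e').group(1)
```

`re.search` tries every starting position until one works.
The match spans [1:9] → '<<e6pl>>'.
Captured: group 1 = 'e6pl'.

'e6pl'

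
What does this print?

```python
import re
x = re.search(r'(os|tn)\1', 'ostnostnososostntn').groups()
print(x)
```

The match spans [8:12] → 'osos'.
Captured: group 1 = 'os'.

('os',)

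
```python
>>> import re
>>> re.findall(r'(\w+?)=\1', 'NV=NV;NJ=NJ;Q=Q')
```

['NV', 'NJ', 'Q']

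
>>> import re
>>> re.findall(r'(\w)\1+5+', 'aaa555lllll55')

['a', 'l']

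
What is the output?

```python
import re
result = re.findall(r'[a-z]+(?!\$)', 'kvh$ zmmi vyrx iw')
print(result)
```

['kv', 'zmmi', 'vyrx', 'iw']

`(?!…)`/`(?<!…)` only lets a position through if the neighbouring text does NOT match; no characters are consumed.
`findall` yields the raw match text (4 of them) because the pattern has no groups.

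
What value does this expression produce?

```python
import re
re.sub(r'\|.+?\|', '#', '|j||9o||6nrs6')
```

'##|6nrs6'

A non-greedy quantifier consumes as few characters as it can — just enough that the remainder of the pattern still matches from where it stops; whatever follows it matches normally.
Matches: at [0:3] → '|j|'; at [3:7] → '|9o|'.
`sub` substitutes '#' at each match site.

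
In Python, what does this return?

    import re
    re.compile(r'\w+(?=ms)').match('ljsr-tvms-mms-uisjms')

Lookahead/lookbehind check context without consuming it, so the matched span excludes the asserted characters.
`re.match` won't scan ahead — the pattern has to work from the very first character.
Here the pattern fails at index 0, so the call returns None.

None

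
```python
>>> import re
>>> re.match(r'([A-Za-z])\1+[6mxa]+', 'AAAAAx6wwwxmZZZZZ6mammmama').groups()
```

The backreference `\1` re-matches whatever the first group consumed, character for character.
`re.match` only tries the pattern at the start of the string.
The match spans [0:7] → 'AAAAAx6'.
Captured: group 1 = 'A'.

('A',)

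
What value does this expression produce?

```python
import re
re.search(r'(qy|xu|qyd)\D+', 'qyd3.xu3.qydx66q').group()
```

'qyd'

`search` walks the string left to right and returns the first match it finds.
The match spans [0:3] → 'qyd'.
Captured: group 1 = 'qy'.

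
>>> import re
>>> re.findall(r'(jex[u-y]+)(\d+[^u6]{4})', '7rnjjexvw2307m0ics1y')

With 2 capturing groups, `findall` returns a 2-tuple per match.

[('jexvw', '2307m0ic')]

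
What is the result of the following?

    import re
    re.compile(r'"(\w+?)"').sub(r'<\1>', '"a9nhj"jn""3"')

'<a9nhj>jn"<3>'

Matches: at [0:7] → '"a9nhj"'; at [10:13] → '"3"'.
The replacement refers to a captured group, so each match is rewritten using its own captured text.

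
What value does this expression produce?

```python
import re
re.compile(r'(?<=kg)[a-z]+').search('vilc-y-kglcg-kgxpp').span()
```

The lookaround is zero-width — it requires the adjacent text to match without consuming it, so the asserted text isn't part of the match.
The match spans [9:12] → 'lcg'.

(9, 12)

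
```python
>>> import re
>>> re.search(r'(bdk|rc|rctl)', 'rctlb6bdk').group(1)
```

'rc'

Branches in `(...|...)` are attempted left-to-right; the first branch that allows the whole pattern to succeed is taken.
`re.search` tries every starting position until one works.
The match spans [0:2] → 'rc'.
Captured: group 1 = 'rc'.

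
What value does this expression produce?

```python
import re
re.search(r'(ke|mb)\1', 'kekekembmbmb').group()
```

`\1` is not a pattern — it's the concrete string captured by group 1, re-applied verbatim.
The match spans [0:4] → 'keke'.

'keke'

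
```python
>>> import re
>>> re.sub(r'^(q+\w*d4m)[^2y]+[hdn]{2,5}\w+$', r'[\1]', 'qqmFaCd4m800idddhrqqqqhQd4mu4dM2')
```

'[qqmFaCd4m]'

Each match is replaced using the text its own group 1 captured.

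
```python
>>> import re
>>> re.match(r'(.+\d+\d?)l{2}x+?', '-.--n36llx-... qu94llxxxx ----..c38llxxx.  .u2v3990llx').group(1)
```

'-.--n36llx-... qu94llxxxx ----..c38llxxx.  .u2v3990'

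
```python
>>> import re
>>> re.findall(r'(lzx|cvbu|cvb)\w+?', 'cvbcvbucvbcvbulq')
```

Because there's exactly one group, `findall` drops the full match and keeps group 1 from each hit.

['cvb', 'cvb']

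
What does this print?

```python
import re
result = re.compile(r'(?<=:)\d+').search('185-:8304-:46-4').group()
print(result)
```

Lookahead/lookbehind check context without consuming it, so the matched span excludes the asserted characters.
The match spans [5:9] → '8304'.

8304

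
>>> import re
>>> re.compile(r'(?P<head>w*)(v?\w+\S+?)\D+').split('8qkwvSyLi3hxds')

['', '', '8qkwvSyLi3hxd', '']

`re.split` interleaves the captured-group text with the surrounding fragments.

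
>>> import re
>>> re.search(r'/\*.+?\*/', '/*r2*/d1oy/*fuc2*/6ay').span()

(0, 6)

`re.search` tries every starting position until one works.
The match spans [0:6] → '/*r2*/'.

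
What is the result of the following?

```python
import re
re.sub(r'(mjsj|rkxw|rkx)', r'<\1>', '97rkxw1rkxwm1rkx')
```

Alternation tries branches left to right and keeps the first one that lets the overall match succeed at that position.
Matches: at [2:6] → 'rkxw'; at [7:11] → 'rkxw'; at [13:16] → 'rkx'.
Each match is replaced using the text its own group 1 captured.

'97<rkxw>1<rkxw>m1<rkx>'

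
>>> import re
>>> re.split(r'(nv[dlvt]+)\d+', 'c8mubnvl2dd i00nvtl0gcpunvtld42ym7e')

This matches the literal 'nv', then one or more of one of [dlvt] (captured); then one or more of a digit.
Matches to split on: at [5:9] → 'nvl2'; at [15:20] → 'nvtl0'; at [24:31] → 'nvtld42'.
The group in the pattern means `split` returns the separators' captures alongside the pieces.

['c8mub', 'nvl', 'dd i00', 'nvtl', 'gcpu', 'nvtld', 'ym7e']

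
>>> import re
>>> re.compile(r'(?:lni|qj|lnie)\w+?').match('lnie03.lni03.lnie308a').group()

'lnie'

Alternation isn't longest-match — the leftmost alternative that fits at this position is chosen.
`re.match` won't scan ahead — the pattern has to work from the very first character.
The match spans [0:4] → 'lnie'.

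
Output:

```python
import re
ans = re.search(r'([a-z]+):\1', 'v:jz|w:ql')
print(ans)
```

None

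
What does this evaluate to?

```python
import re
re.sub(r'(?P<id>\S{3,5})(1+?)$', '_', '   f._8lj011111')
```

'   f._'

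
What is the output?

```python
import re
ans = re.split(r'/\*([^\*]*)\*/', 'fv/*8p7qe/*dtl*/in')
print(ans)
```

['fv/*8p7qe', 'dtl', 'in']

`re.split` interleaves the captured-group text with the surrounding fragments.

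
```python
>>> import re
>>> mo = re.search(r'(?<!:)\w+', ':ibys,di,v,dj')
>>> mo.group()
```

'bys'

The negative lookahead/lookbehind blocks any match where the forbidden context is present.
`search` walks the string left to right and returns the first match it finds.
The match spans [2:5] → 'bys'.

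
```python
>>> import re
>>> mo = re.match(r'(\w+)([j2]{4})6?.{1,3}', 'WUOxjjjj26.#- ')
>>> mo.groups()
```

('WUOxj', 'jjj2')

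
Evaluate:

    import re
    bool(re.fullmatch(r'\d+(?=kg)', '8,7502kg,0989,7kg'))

For `fullmatch`, every character of the input must be accounted for by the pattern.
Here the pattern can't cover the whole string, so the call returns None, and `bool(None)` is False.

False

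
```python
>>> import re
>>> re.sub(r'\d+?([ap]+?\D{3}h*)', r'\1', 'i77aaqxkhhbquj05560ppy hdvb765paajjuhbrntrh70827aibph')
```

'iaaqxkhhbqujppy hdvbpaajjuhbrntrhaibph'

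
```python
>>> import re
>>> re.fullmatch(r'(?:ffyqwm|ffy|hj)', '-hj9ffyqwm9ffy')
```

None

`fullmatch` succeeds only if the pattern covers the string from start to end.
Here there's no way to consume every character, so the call returns None.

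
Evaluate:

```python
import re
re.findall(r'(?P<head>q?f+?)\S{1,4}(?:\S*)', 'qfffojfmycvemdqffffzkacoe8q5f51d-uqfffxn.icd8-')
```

['qf']

This matches optionally the literal 'q', then one or more of a literal 'f' (lazy) (captured as 'head'); then 1 to 4 of a non-whitespace character; then zero or more of a non-whitespace character (non-capturing group).
Scanning left to right: at [0:46] match 'qfffojfmycvemdqffffzkacoe8q5f51d-uqfffxn.icd8-', group 1 = 'qf'.
With a single group, `findall` returns only what that group captured — 1 item.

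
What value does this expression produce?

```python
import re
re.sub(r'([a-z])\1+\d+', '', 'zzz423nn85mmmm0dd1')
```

''

`\1` has to match the exact text group 1 already captured.
Matches: at [0:6] → 'zzz423'; at [6:10] → 'nn85'; at [10:15] → 'mmmm0'; at [15:18] → 'dd1'.
Each match is replaced by ''.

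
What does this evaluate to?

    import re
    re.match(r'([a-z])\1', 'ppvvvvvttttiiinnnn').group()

`\1` has to match the exact text group 1 already captured.
`match` is anchored at position 0; if the pattern doesn't fit there, it returns None.
The match spans [0:2] → 'pp'.
Captured: group 1 = 'p'.

'pp'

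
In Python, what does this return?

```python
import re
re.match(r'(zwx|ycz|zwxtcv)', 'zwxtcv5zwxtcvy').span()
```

(0, 3)

Alternation isn't longest-match — the leftmost alternative that fits at this position is chosen.
`re.match` only tries the pattern at the start of the string.
The match spans [0:3] → 'zwx'.
Captured: group 1 = 'zwx'.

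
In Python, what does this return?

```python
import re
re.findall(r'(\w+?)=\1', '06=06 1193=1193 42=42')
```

After group 1 captures some text, `\1` only succeeds where that same text appears again.
Because there's exactly one group, `findall` drops the full match and keeps group 1 from each hit.

['06', '1193', '42']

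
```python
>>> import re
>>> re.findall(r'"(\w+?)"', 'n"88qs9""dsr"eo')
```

['88qs9', 'dsr']

Walking the string: at [1:8] match '"88qs9"', group 1 = '88qs9'; at [8:13] match '"dsr"', group 1 = 'dsr'.
`findall` collects group 1 from each match (2 total).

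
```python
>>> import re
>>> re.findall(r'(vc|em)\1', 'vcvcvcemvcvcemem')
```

A backreference is literal: `\1` must see the identical characters the first group matched.
One capturing group, so `findall` returns just the captured substring from each match — 3 in all.

['vc', 'vc', 'em']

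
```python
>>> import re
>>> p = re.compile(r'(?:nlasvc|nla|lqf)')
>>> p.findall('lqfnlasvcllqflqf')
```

Branches in `(...|...)` are attempted left-to-right; the first branch that allows the whole pattern to succeed is taken.
`findall` yields the raw match text (4 of them) because the pattern has no groups.

['lqf', 'nlasvc', 'lqf', 'lqf']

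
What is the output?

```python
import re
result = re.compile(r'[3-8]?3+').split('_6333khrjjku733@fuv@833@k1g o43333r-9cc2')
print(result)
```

['_', 'khrjjku', '@fuv@', '@k1g o', 'r-9cc2']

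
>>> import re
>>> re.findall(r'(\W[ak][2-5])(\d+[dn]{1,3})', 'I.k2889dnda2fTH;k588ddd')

The pattern matches a non-word character, then one of [ak], then a character in [2-5] (captured); then one or more of a digit, then 1 to 3 of one of [dn] (captured).
With 2 capturing groups, `findall` returns a 2-tuple per match.

[('.k2', '889dnd'), (';k5', '88ddd')]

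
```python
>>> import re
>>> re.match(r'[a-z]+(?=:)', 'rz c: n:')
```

None

The positive lookaround only admits positions where the adjacent text matches; those characters stay outside the span.
With `match`, the pattern is implicitly anchored at the beginning.
Here the string doesn't start with a match, so the call returns None.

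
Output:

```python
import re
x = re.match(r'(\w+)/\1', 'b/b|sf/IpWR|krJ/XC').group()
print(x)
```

b/b

A backreference is literal: `\1` must see the identical characters the first group matched.
`match` is anchored at position 0; if the pattern doesn't fit there, it returns None.
The match spans [0:3] → 'b/b'.
Captured: group 1 = 'b'.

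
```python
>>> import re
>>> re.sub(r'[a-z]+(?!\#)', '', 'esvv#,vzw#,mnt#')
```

A negative assertion filters positions out without eating any characters.
Each match is replaced by ''.

'v#,w#,t#'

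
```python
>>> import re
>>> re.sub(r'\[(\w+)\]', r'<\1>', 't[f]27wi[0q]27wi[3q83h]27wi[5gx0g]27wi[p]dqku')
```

't<f>27wi<0q>27wi<3q83h>27wi<5gx0g>27wi<p>dqku'

Matches: at [1:4] → '[f]'; at [8:12] → '[0q]'; at [16:23] → '[3q83h]'; at [27:34] → '[5gx0g]'; at [38:41] → '[p]'.
Each match is replaced using the text its own group 1 captured.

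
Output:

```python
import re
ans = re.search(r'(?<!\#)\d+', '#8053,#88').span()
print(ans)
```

(2, 5)

A negative assertion filters positions out without eating any characters.
`search` walks the string left to right and returns the first match it finds.
The match spans [2:5] → '053'.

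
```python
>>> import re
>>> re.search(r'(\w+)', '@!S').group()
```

'S'

The pattern matches one or more of a word character (captured).
`re.search` scans for the first position where the pattern succeeds.
The match spans [2:3] → 'S'.
Captured: group 1 = 'S'.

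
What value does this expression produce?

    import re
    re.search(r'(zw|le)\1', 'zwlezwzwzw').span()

After group 1 captures some text, `\1` only succeeds where that same text appears again.
`re.search` scans for the first position where the pattern succeeds.
The match spans [4:8] → 'zwzw'.
Captured: group 1 = 'zw'.

(4, 8)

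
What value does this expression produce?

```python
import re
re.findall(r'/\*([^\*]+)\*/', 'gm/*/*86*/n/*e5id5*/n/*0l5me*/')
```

Walking the string: at [4:10] match '/*86*/', group 1 = '86'; at [11:20] match '/*e5id5*/', group 1 = 'e5id5'; at [21:30] match '/*0l5me*/', group 1 = '0l5me'.
Because there's exactly one group, `findall` drops the full match and keeps group 1 from each hit.

['86', 'e5id5', '0l5me']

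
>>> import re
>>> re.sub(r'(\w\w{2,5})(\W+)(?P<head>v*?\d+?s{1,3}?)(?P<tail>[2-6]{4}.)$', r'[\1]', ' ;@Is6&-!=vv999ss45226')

' ;@[Is6]'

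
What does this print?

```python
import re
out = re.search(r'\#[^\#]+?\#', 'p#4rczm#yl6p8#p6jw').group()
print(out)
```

`re.search` tries every starting position until one works.
The match spans [1:8] → '#4rczm#'.

#4rczm#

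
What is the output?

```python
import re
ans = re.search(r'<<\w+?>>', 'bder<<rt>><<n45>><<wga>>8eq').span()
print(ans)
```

The match spans [4:10] → '<<rt>>'.

(4, 10)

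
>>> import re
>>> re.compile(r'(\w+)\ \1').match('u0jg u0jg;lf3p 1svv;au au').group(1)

'u0jg'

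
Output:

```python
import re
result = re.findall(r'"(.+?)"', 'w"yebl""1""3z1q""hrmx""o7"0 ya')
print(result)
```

['yebl', '1', '3z1q', 'hrmx', 'o7']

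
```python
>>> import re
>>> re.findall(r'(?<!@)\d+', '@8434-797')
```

['434', '797']

The negative lookaround is zero-width — it rules out positions where the adjacent text would match, without consuming anything.
Scanning left to right: at [2:5] → '434'; at [6:9] → '797'.
Since nothing is captured, `findall` lists the 2 matched substrings directly.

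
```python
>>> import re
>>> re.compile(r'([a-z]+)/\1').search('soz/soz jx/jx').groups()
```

('soz',)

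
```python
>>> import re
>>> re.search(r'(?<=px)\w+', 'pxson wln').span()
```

(2, 5)

The positive lookaround only admits positions where the adjacent text matches; those characters stay outside the span.
The match spans [2:5] → 'son'.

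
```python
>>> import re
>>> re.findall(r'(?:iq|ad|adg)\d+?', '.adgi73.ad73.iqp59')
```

['ad7']

With no groups in the pattern, `findall` gives back each whole match — 1 here.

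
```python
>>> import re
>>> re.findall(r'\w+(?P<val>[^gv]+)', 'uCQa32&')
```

The pattern matches one or more of a word character; then one or more of any character except [gv] (captured as 'val').
Scanning left to right: at [0:7] match 'uCQa32&', group 1 = '&'.
Because there's exactly one group, `findall` drops the full match and keeps group 1 from the one hit.

['&']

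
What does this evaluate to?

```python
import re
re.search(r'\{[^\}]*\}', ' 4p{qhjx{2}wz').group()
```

'{qhjx{2}'

Unlike `match`, `search` isn't anchored — it looks for the pattern anywhere in the string.
The match spans [3:11] → '{qhjx{2}'.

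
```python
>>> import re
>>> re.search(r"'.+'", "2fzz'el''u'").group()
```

"'el''u'"

Unlike `match`, `search` isn't anchored — it looks for the pattern anywhere in the string.
The match spans [4:11] → "'el''u'".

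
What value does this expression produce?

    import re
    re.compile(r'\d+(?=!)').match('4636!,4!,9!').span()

(0, 4)

Lookahead/lookbehind check context without consuming it, so the matched span excludes the asserted characters.
`re.match` only tries the pattern at the start of the string.
The match spans [0:4] → '4636'.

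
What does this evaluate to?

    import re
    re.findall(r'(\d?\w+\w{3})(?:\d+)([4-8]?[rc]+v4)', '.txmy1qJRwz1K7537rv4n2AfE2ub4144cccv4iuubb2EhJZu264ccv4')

[('txmy1qJRwz1K7537rv4n2AfE2ub4144cccv4iuubb2EhJZu26', 'ccv4')]

Pattern: optionally a digit, then one or more of a word character, then exactly 3 of a word character (captured); then one or more of a digit (non-capturing group); then optionally a character in [4-8], then one or more of one of [rc], then the literal 'v4' (captured).
`findall` packs the 2 group values into a tuple for every match.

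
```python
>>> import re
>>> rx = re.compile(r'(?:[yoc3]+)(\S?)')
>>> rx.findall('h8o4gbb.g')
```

This matches one or more of one of [yoc3] (non-capturing group); then optionally a non-whitespace character (captured).
Scanning left to right: at [2:4] match 'o4', group 1 = '4'.
One capturing group, so `findall` returns just the captured substring from the one match — 1 in all.

['4']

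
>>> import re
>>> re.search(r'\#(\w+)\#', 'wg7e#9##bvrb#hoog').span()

(4, 7)

`search` walks the string left to right and returns the first match it finds.
The match spans [4:7] → '#9#'.
Captured: group 1 = '9'.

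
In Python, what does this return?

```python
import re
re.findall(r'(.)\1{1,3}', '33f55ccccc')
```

`\1` has to match the exact text group 1 already captured.
Scanning left to right: at [0:2] match '33', group 1 = '3'; at [3:5] match '55', group 1 = '5'; at [5:9] match 'cccc', group 1 = 'c'.
Because there's exactly one group, `findall` drops the full match and keeps group 1 from each hit.

['3', '5', 'c']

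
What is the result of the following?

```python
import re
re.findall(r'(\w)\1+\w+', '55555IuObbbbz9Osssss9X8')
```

The backreference `\1` re-matches whatever the first group consumed, character for character.
Matches: at [0:23] match '55555IuObbbbz9Osssss9X8', group 1 = '5'.
`findall` collects group 1 from the one match (1 total).

['5']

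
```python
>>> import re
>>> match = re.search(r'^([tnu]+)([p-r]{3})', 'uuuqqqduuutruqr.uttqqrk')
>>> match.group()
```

Pattern: anchored at the start of the string; then one or more of one of [tnu] (captured); then exactly 3 of a character in [p-r] (captured).
`re.search` tries every starting position until one works.
The match spans [0:6] → 'uuuqqq'.
Captured: group 1 = 'uuu', group 2 = 'qqq'.

'uuuqqq'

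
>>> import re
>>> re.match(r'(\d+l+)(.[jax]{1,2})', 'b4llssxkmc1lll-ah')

None

`re.match` only tries the pattern at the start of the string.
Here the string doesn't start with a match, so the call returns None.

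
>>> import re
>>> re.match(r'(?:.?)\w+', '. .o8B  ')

Pattern: optionally any character (non-capturing group); then one or more of a word character.
`re.match` only tries the pattern at the start of the string.
Here the pattern fails at index 0, so the call returns None.

None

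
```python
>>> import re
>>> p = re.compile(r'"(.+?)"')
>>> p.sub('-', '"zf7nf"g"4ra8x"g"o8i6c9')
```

A `+?`/`*?`/`{m,n}?` starts at its minimum and grows only as far as needed for what follows to match.
`sub` substitutes '-' at each match site.

'-g-g"o8i6c9'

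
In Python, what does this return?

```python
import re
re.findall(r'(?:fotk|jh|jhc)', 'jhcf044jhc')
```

['jh', 'jh']

Alternation isn't longest-match — the leftmost alternative that fits at this position is chosen.
Since nothing is captured, `findall` lists the 2 matched substrings directly.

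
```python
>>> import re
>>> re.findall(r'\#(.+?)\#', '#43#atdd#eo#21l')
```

['43', 'eo']

Scanning left to right: at [0:4] match '#43#', group 1 = '43'; at [8:12] match '#eo#', group 1 = 'eo'.
Because there's exactly one group, `findall` drops the full match and keeps group 1 from each hit.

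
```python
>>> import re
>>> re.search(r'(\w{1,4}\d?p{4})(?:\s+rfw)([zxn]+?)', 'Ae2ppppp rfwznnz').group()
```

'Ae2ppppp rfwz'

This matches 1 to 4 of a word character, then optionally a digit, then exactly 4 of a literal 'p' (captured); then one or more of whitespace, then the literal 'rfw' (non-capturing group); then one or more of one of [zxn] (lazy) (captured).
`search` walks the string left to right and returns the first match it finds.
The match spans [0:13] → 'Ae2ppppp rfwz'.
Captured: group 1 = 'Ae2ppppp', group 2 = 'z'.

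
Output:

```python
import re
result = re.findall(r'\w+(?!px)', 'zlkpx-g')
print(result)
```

The negative lookaround is zero-width — it rules out positions where the adjacent text would match, without consuming anything.
`findall` yields the raw match text (2 of them) because the pattern has no groups.

['zlkpx', 'g']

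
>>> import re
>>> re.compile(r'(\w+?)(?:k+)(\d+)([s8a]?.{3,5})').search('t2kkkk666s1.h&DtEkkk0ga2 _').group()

't2kkkk666s1.h&D'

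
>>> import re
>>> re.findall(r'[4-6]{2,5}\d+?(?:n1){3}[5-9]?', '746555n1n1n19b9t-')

With no groups in the pattern, `findall` gives back each whole match — 1 here.

['46555n1n1n19']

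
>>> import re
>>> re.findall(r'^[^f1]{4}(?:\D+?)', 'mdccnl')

This matches anchored at the start of the string; then exactly 4 of any character except [f1]; then one or more of a non-digit (lazy) (non-capturing group).
Because the quantifier is non-greedy, it stops expanding at the earliest point where the rest of the pattern can succeed.
Scanning left to right: at [0:5] → 'mdccn'.
`findall` yields the raw match text (1 of them) because the pattern has no groups.

['mdccn']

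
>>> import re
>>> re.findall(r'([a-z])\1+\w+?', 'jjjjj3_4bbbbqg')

['j', 'b']

`\1` has to match the exact text group 1 already captured.
Walking the string: at [0:6] match 'jjjjj3', group 1 = 'j'; at [8:13] match 'bbbbq', group 1 = 'b'.
`findall` collects group 1 from each match (2 total).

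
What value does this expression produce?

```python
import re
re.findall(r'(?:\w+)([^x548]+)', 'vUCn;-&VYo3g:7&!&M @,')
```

[';-&VYo3g:7&!&M @,']

The pattern matches one or more of a word character (non-capturing group); then one or more of any character except [x548] (captured).
Scanning left to right: at [0:21] match 'vUCn;-&VYo3g:7&!&M @,', group 1 = ';-&VYo3g:7&!&M @,'.
Because there's exactly one group, `findall` drops the full match and keeps group 1 from the one hit.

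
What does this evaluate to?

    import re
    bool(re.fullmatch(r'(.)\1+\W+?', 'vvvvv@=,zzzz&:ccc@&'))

False

`\1` is not a pattern — it's the concrete string captured by group 1, re-applied verbatim.
`re.fullmatch` requires the pattern to consume the entire string.
Here the string isn't matched end-to-end, so the call returns None, and `bool(None)` is False.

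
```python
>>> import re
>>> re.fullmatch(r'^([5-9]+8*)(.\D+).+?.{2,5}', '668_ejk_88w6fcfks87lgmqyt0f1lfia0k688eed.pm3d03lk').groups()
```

The match spans [0:49] → '668_ejk_88w6fcfks87lgmqyt0f1lfia0k688eed.pm3d03lk'.
Captured: group 1 = '668', group 2 = '_ejk_'.

('668', '_ejk_')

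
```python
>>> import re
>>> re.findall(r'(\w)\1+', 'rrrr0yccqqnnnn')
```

['r', 'c', 'q', 'n']

`\1` is not a pattern — it's the concrete string captured by group 1, re-applied verbatim.
Walking the string: at [0:4] match 'rrrr', group 1 = 'r'; at [6:8] match 'cc', group 1 = 'c'; at [8:10] match 'qq', group 1 = 'q'; at [10:14] match 'nnnn', group 1 = 'n'.
Because there's exactly one group, `findall` drops the full match and keeps group 1 from each hit.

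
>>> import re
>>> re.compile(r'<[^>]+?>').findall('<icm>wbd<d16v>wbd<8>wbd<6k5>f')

['<icm>', '<d16v>', '<8>', '<6k5>']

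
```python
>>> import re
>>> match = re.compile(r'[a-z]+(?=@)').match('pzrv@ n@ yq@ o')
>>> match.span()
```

(0, 4)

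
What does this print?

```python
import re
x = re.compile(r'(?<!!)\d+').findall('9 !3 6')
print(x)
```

A negative assertion filters positions out without eating any characters.
With no groups in the pattern, `findall` gives back each whole match — 2 here.

['9', '6']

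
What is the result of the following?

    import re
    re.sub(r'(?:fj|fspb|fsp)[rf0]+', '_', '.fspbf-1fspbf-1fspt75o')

'._-1_-1fspt75o'

`sub` substitutes '_' at each match site.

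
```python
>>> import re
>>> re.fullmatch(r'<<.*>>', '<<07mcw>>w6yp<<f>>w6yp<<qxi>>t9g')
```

None

`re.fullmatch` is like wrapping the pattern in `^…$` (in single-line mode).
Here the string isn't matched end-to-end, so the call returns None.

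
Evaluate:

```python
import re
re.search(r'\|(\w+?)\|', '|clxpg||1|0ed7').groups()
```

('clxpg',)

Unlike `match`, `search` isn't anchored — it looks for the pattern anywhere in the string.
The match spans [0:7] → '|clxpg|'.
Captured: group 1 = 'clxpg'.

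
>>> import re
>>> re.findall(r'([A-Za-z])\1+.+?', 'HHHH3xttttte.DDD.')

The backreference `\1` re-matches whatever the first group consumed, character for character.
Scanning left to right: at [0:5] match 'HHHH3', group 1 = 'H'; at [6:12] match 'ttttte', group 1 = 't'; at [13:17] match 'DDD.', group 1 = 'D'.
`findall` collects group 1 from each match (3 total).

['H', 't', 'D']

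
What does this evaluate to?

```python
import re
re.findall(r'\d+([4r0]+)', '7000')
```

['0']

Pattern: one or more of a digit; then one or more of one of [4r0] (captured).
With a single group, `findall` returns only what that group captured — 1 item.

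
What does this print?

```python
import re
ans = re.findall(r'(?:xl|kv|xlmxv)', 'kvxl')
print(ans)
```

['kv', 'xl']

Matches: at [0:2] → 'kv'; at [2:4] → 'xl'.
No capturing groups, so `findall` returns the 2 full match strings.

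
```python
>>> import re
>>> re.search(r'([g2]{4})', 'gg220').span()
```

(0, 4)

The match spans [0:4] → 'gg22'.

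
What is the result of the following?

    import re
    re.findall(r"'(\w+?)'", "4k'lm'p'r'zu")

Scanning left to right: at [2:6] match "'lm'", group 1 = 'lm'; at [7:10] match "'r'", group 1 = 'r'.
With a single group, `findall` returns only what that group captured — 2 items.

['lm', 'r']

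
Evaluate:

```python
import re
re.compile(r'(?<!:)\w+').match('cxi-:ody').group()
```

'cxi'

`(?!…)`/`(?<!…)` only lets a position through if the neighbouring text does NOT match; no characters are consumed.
`re.match` only tries the pattern at the start of the string.
The match spans [0:3] → 'cxi'.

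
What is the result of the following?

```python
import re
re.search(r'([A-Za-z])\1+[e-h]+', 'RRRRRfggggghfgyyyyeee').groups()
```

('R',)

The backreference `\1` re-matches whatever the first group consumed, character for character.
`re.search` tries every starting position until one works.
The match spans [0:14] → 'RRRRRfggggghfg'.
Captured: group 1 = 'R'.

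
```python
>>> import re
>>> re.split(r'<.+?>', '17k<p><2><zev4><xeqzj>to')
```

['17k', '', '', '', 'to']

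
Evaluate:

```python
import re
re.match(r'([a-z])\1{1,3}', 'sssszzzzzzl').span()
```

`\1` is not a pattern — it's the concrete string captured by group 1, re-applied verbatim.
`re.match` only tries the pattern at the start of the string.
The match spans [0:4] → 'ssss'.
Captured: group 1 = 's'.

(0, 4)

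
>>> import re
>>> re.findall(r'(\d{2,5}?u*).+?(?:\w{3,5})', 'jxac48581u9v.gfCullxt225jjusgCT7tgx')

This matches 2 to 5 of a digit (lazy), then zero or more of a literal 'u' (captured); then one or more of any character (lazy); then 3 to 5 of a word character (non-capturing group).
Because the quantifier is non-greedy, it stops expanding at the earliest point where the rest of the pattern can succeed.
Walking the string: at [4:12] match '48581u9v', group 1 = '48'; at [21:29] match '225jjusg', group 1 = '22'.
`findall` collects group 1 from each match (2 total).

['48', '22']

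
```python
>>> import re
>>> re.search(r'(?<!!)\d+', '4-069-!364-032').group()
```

The negative lookaround is zero-width — it rules out positions where the adjacent text would match, without consuming anything.
The match spans [0:1] → '4'.

'4'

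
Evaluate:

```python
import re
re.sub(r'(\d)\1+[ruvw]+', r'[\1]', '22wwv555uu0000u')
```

'[2][5][0]'

A backreference is literal: `\1` must see the identical characters the first group matched.
Matches: at [0:5] → '22wwv'; at [5:10] → '555uu'; at [10:15] → '0000u'.
Each match is replaced using the text its own group 1 captured.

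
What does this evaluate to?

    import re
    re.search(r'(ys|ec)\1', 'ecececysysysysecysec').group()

'ecec'

The backreference `\1` re-matches whatever the first group consumed, character for character.
`search` walks the string left to right and returns the first match it finds.
The match spans [0:4] → 'ecec'.
Captured: group 1 = 'ec'.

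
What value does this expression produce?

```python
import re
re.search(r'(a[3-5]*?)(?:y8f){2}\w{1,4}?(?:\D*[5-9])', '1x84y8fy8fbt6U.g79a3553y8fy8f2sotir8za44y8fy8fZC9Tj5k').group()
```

The pattern matches the literal 'a', then zero or more of a character in [3-5] (lazy) (captured); then the literal 'y8f' repeated 2 times, then 1 to 4 of a word character (lazy); then zero or more of a non-digit, then a character in [5-9] (non-capturing group).
Unlike `match`, `search` isn't anchored — it looks for the pattern anywhere in the string.
The match spans [18:36] → 'a3553y8fy8f2sotir8'.
Captured: group 1 = 'a3553'.

'a3553y8fy8f2sotir8'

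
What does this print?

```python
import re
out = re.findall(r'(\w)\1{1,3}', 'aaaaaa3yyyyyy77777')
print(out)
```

['a', 'a', 'y', 'y', '7']

A backreference is literal: `\1` must see the identical characters the first group matched.
One capturing group, so `findall` returns just the captured substring from each match — 5 in all.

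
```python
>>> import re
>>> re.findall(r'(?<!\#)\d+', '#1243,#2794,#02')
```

['243', '794', '2']

The negative lookahead/lookbehind blocks any match where the forbidden context is present.
Matches: at [2:5] → '243'; at [8:11] → '794'; at [14:15] → '2'.
`findall` yields the raw match text (3 of them) because the pattern has no groups.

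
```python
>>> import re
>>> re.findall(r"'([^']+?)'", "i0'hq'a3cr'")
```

With a single group, `findall` returns only what that group captured — 1 item.

['hq']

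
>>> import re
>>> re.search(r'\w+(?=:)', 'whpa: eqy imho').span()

(0, 4)

The `(?=…)`/`(?<=…)` assertion just peeks at neighbouring text; it doesn't advance the match position.
`re.search` scans for the first position where the pattern succeeds.
The match spans [0:4] → 'whpa'.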